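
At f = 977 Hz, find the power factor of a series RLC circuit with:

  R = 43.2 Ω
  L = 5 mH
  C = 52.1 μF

Step 1 — Angular frequency: ω = 2π·f = 2π·977 = 6139 rad/s.
Step 2 — Component impedances:
  R: Z = R = 43.2 Ω
  L: Z = jωL = j·6139·0.005 = 0 + j30.69 Ω
  C: Z = 1/(jωC) = -j/(ω·C) = 0 - j3.127 Ω
Step 3 — Series combination: Z_total = R + L + C = 43.2 + j27.57 Ω = 51.25∠32.5° Ω.
Step 4 — Power factor: PF = cos(φ) = Re(Z)/|Z| = 43.2/51.246 = 0.843.
Step 5 — Type: Im(Z) = 27.57 ⇒ lagging (phase φ = 32.5°).

PF = 0.843 (lagging, φ = 32.5°)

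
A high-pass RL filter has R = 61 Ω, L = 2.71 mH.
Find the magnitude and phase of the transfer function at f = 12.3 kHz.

Step 1 — Angular frequency: ω = 2π·1.23e+04 = 7.728e+04 rad/s.
Step 2 — Transfer function: H(jω) = jωL/(R + jωL).
Step 3 — Numerator jωL = j·209.4; denominator R + jωL = 61 + j209.4.
Step 4 — H = 0.9218 + j0.2685.
Step 5 — Magnitude: |H| = 0.9601 (-0.4 dB); phase: φ = 16.2°.

|H| = 0.9601 (-0.4 dB), φ = 16.2°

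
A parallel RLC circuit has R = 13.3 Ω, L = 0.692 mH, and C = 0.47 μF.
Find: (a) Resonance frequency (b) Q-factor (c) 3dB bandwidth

Step 1 — Resonance: ω₀ = 1/√(LC) = 1/√(0.000692·4.7e-07) = 5.545e+04 rad/s.
Step 2 — f₀ = ω₀/(2π) = 8825 Hz.
Step 3 — Parallel Q: Q = R/(ω₀L) = 13.3/(5.545e+04·0.000692) = 0.3466.
Step 4 — Bandwidth: Δω = ω₀/Q = 1.6e+05 rad/s; BW = Δω/(2π) = 2.546e+04 Hz.

(a) f₀ = 8825 Hz  (b) Q = 0.3466  (c) BW = 2.546e+04 Hz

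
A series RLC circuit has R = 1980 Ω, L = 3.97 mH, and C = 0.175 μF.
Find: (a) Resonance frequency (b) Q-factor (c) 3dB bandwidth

Step 1 — Resonance: ω₀ = 1/√(LC) = 1/√(0.00397·1.75e-07) = 3.794e+04 rad/s.
Step 2 — f₀ = ω₀/(2π) = 6038 Hz.
Step 3 — Series Q: Q = ω₀L/R = 3.794e+04·0.00397/1980 = 0.07607.
Step 4 — Bandwidth: Δω = ω₀/Q = 4.987e+05 rad/s; BW = Δω/(2π) = 7.938e+04 Hz.

(a) f₀ = 6038 Hz  (b) Q = 0.07607  (c) BW = 7.938e+04 Hz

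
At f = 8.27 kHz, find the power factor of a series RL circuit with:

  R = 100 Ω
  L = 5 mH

Step 1 — Angular frequency: ω = 2π·f = 2π·8270 = 5.196e+04 rad/s.
Step 2 — Component impedances:
  R: Z = R = 100 Ω
  L: Z = jωL = j·5.196e+04·0.005 = 0 + j259.8 Ω
Step 3 — Series combination: Z_total = R + L = 100 + j259.8 Ω = 278.4∠68.9° Ω.
Step 4 — Power factor: PF = cos(φ) = Re(Z)/|Z| = 100/278.4 = 0.3592.
Step 5 — Type: Im(Z) = 259.8 ⇒ lagging (phase φ = 68.9°).

PF = 0.3592 (lagging, φ = 68.9°)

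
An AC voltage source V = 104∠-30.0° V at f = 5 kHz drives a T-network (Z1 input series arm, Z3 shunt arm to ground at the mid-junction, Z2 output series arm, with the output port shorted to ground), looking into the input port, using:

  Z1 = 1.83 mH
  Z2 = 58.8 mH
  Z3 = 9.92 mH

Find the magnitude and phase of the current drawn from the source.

Step 1 — Angular frequency: ω = 2π·f = 2π·5000 = 3.142e+04 rad/s.
Step 2 — Component impedances:
  Z1: Z = jωL = j·3.142e+04·0.00183 = 0 + j57.49 Ω
  Z2: Z = jωL = j·3.142e+04·0.0588 = 0 + j1847 Ω
  Z3: Z = jωL = j·3.142e+04·0.00992 = 0 + j311.6 Ω
Step 3 — With the output port shorted to ground, the output series arm Z2 runs from the junction to ground; the shunt arm Z3 also runs from the junction to ground. They appear in parallel: Z3 || Z2 = 0 + j266.7 Ω.
Step 4 — Series with input arm Z1: Z_in = Z1 + (Z3 || Z2) = 0 + j324.1 Ω = 324.1∠90.0° Ω.
Step 5 — Source phasor: V = 104∠-30.0° V = 90.07 - j52 V.
Step 6 — Ohm's law: I = V / Z_total = (90.07 - j52) / (0 + j324.1) = -0.1604 - j0.2779 A.
Step 7 — Convert to polar: |I| = 0.3208 A, ∠I = -120.0°.

I = 0.3208∠-120.0° A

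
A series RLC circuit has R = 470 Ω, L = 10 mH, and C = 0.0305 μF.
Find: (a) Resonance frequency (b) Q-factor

Step 1 — Resonance condition Im(Z)=0 gives ω₀ = 1/√(LC).
Step 2 — ω₀ = 1/√(0.01·3.05e-08) = 5.726e+04 rad/s.
Step 3 — f₀ = ω₀/(2π) = 9113 Hz.
Step 4 — Series Q: Q = ω₀L/R = 5.726e+04·0.01/470 = 1.218.

(a) f₀ = 9113 Hz  (b) Q = 1.218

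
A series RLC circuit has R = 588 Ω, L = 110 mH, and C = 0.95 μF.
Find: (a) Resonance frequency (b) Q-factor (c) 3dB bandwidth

Step 1 — Resonance: ω₀ = 1/√(LC) = 1/√(0.11·9.5e-07) = 3093 rad/s.
Step 2 — f₀ = ω₀/(2π) = 492.3 Hz.
Step 3 — Series Q: Q = ω₀L/R = 3093·0.11/588 = 0.5787.
Step 4 — Bandwidth: Δω = ω₀/Q = 5345 rad/s; BW = Δω/(2π) = 850.8 Hz.

(a) f₀ = 492.3 Hz  (b) Q = 0.5787  (c) BW = 850.8 Hz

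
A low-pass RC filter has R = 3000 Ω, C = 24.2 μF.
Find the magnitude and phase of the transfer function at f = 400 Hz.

Step 1 — Angular frequency: ω = 2π·400 = 2513 rad/s.
Step 2 — Transfer function: H(jω) = 1/(1 + jωRC).
Step 3 — Denominator: 1 + jωRC = 1 + j·2513·3000·2.42e-05 = 1 + j182.5.
Step 4 — H = 3.004e-05 - j0.00548.
Step 5 — Magnitude: |H| = 0.00548 (-45.2 dB); phase: φ = -89.7°.

|H| = 0.00548 (-45.2 dB), φ = -89.7°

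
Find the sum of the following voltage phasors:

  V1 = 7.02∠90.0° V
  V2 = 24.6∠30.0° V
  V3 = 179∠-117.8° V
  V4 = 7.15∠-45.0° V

Step 1 — Convert each phasor to rectangular form:
  V1 = 7.02·(cos(90.0°) + j·sin(90.0°)) = 0 + j7.02 V
  V2 = 24.6·(cos(30.0°) + j·sin(30.0°)) = 21.3 + j12.3 V
  V3 = 179·(cos(-117.8°) + j·sin(-117.8°)) = -83.48 - j158.3 V
  V4 = 7.15·(cos(-45.0°) + j·sin(-45.0°)) = 5.056 - j5.056 V
Step 2 — Sum components: V_total = -57.12 - j144.1 V.
Step 3 — Convert to polar: |V_total| = 155 V, ∠V_total = -111.6°.

V_total = 155∠-111.6° V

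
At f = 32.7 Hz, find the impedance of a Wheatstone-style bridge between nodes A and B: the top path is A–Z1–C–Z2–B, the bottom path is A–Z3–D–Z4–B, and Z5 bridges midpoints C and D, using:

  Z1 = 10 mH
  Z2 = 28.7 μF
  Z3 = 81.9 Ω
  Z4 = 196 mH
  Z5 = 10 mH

Step 1 — Angular frequency: ω = 2π·f = 2π·32.7 = 205.5 rad/s.
Step 2 — Component impedances:
  Z1: Z = jωL = j·205.5·0.01 = 0 + j2.055 Ω
  Z2: Z = 1/(jωC) = -j/(ω·C) = 0 - j169.6 Ω
  Z3: Z = R = 81.9 Ω
  Z4: Z = jωL = j·205.5·0.196 = 0 + j40.27 Ω
  Z5: Z = jωL = j·205.5·0.01 = 0 + j2.055 Ω
Step 3 — Bridge requires nodal analysis (the Z5 bridge couples midpoints C and D, so the two paths cannot be reduced to a simple series/parallel combination). Setting node B to ground and injecting 1 A at node A, the 3-node admittance system at A, C, D solves to V_A = Z_AB = 0.2797 + j58.44 Ω = 58.44∠89.7° Ω.

Z = 0.2797 + j58.44 Ω = 58.44∠89.7° Ω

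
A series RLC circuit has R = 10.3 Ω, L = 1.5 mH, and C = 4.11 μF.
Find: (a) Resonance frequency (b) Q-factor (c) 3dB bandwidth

Step 1 — Resonance: ω₀ = 1/√(LC) = 1/√(0.0015·4.11e-06) = 1.274e+04 rad/s.
Step 2 — f₀ = ω₀/(2π) = 2027 Hz.
Step 3 — Series Q: Q = ω₀L/R = 1.274e+04·0.0015/10.3 = 1.855.
Step 4 — Bandwidth: Δω = ω₀/Q = 6867 rad/s; BW = Δω/(2π) = 1093 Hz.

(a) f₀ = 2027 Hz  (b) Q = 1.855  (c) BW = 1093 Hz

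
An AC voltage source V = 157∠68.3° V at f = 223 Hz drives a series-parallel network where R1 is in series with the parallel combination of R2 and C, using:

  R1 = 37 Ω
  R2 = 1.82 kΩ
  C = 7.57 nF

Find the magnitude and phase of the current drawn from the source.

Step 1 — Angular frequency: ω = 2π·f = 2π·223 = 1401 rad/s.
Step 2 — Component impedances:
  R1: Z = R = 37 Ω
  R2: Z = R = 1820 Ω
  C: Z = 1/(jωC) = -j/(ω·C) = 0 - j9.428e+04 Ω
Step 3 — Parallel branch: R2 || C = 1/(1/R2 + 1/C) = 1819 - j35.12 Ω.
Step 4 — Series with R1: Z_total = R1 + (R2 || C) = 1856 - j35.12 Ω = 1857∠-1.1° Ω.
Step 5 — Source phasor: V = 157∠68.3° V = 58.05 + j145.9 V.
Step 6 — Ohm's law: I = V / Z_total = (58.05 + j145.9) / (1856 - j35.12) = 0.02977 + j0.07915 A.
Step 7 — Convert to polar: |I| = 0.08456 A, ∠I = 69.4°.

I = 0.08456∠69.4° A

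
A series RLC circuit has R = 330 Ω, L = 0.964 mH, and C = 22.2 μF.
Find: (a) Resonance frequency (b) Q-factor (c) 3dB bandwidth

Step 1 — Resonance: ω₀ = 1/√(LC) = 1/√(0.000964·2.22e-05) = 6836 rad/s.
Step 2 — f₀ = ω₀/(2π) = 1088 Hz.
Step 3 — Series Q: Q = ω₀L/R = 6836·0.000964/330 = 0.01997.
Step 4 — Bandwidth: Δω = ω₀/Q = 3.423e+05 rad/s; BW = Δω/(2π) = 5.448e+04 Hz.

(a) f₀ = 1088 Hz  (b) Q = 0.01997  (c) BW = 5.448e+04 Hz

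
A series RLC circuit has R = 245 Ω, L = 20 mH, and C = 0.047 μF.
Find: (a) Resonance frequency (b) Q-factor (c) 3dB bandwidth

Step 1 — Resonance: ω₀ = 1/√(LC) = 1/√(0.02·4.7e-08) = 3.262e+04 rad/s.
Step 2 — f₀ = ω₀/(2π) = 5191 Hz.
Step 3 — Series Q: Q = ω₀L/R = 3.262e+04·0.02/245 = 2.663.
Step 4 — Bandwidth: Δω = ω₀/Q = 1.225e+04 rad/s; BW = Δω/(2π) = 1950 Hz.

(a) f₀ = 5191 Hz  (b) Q = 2.663  (c) BW = 1950 Hz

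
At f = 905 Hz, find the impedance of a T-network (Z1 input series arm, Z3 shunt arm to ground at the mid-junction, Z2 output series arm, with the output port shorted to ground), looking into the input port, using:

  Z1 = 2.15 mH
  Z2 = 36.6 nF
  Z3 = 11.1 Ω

Step 1 — Angular frequency: ω = 2π·f = 2π·905 = 5686 rad/s.
Step 2 — Component impedances:
  Z1: Z = jωL = j·5686·0.00215 = 0 + j12.23 Ω
  Z2: Z = 1/(jωC) = -j/(ω·C) = 0 - j4805 Ω
  Z3: Z = R = 11.1 Ω
Step 3 — With the output port shorted to ground, the output series arm Z2 runs from the junction to ground; the shunt arm Z3 also runs from the junction to ground. They appear in parallel: Z3 || Z2 = 11.1 - j0.02564 Ω.
Step 4 — Series with input arm Z1: Z_in = Z1 + (Z3 || Z2) = 11.1 + j12.2 Ω = 16.49∠47.7° Ω.

Z = 11.1 + j12.2 Ω = 16.49∠47.7° Ω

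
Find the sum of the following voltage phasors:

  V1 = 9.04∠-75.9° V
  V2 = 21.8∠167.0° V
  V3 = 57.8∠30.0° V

Step 1 — Convert each phasor to rectangular form:
  V1 = 9.04·(cos(-75.9°) + j·sin(-75.9°)) = 2.202 - j8.768 V
  V2 = 21.8·(cos(167.0°) + j·sin(167.0°)) = -21.24 + j4.904 V
  V3 = 57.8·(cos(30.0°) + j·sin(30.0°)) = 50.06 + j28.9 V
Step 2 — Sum components: V_total = 31.02 + j25.04 V.
Step 3 — Convert to polar: |V_total| = 39.86 V, ∠V_total = 38.9°.

V_total = 39.86∠38.9° V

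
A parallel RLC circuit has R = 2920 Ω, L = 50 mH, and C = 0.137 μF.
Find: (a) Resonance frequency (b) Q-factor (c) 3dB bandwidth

Step 1 — Resonance: ω₀ = 1/√(LC) = 1/√(0.05·1.37e-07) = 1.208e+04 rad/s.
Step 2 — f₀ = ω₀/(2π) = 1923 Hz.
Step 3 — Parallel Q: Q = R/(ω₀L) = 2920/(1.208e+04·0.05) = 4.833.
Step 4 — Bandwidth: Δω = ω₀/Q = 2500 rad/s; BW = Δω/(2π) = 397.8 Hz.

(a) f₀ = 1923 Hz  (b) Q = 4.833  (c) BW = 397.8 Hz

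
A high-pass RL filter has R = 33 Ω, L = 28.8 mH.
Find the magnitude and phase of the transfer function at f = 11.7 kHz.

Step 1 — Angular frequency: ω = 2π·1.17e+04 = 7.351e+04 rad/s.
Step 2 — Transfer function: H(jω) = jωL/(R + jωL).
Step 3 — Numerator jωL = j·2117; denominator R + jωL = 33 + j2117.
Step 4 — H = 0.9998 + j0.01558.
Step 5 — Magnitude: |H| = 0.9999 (-0.0 dB); phase: φ = 0.9°.

|H| = 0.9999 (-0.0 dB), φ = 0.9°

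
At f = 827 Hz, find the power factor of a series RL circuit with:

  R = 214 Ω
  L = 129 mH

Step 1 — Angular frequency: ω = 2π·f = 2π·827 = 5196 rad/s.
Step 2 — Component impedances:
  R: Z = R = 214 Ω
  L: Z = jωL = j·5196·0.129 = 0 + j670.3 Ω
Step 3 — Series combination: Z_total = R + L = 214 + j670.3 Ω = 703.6∠72.3° Ω.
Step 4 — Power factor: PF = cos(φ) = Re(Z)/|Z| = 214/703.64 = 0.3041.
Step 5 — Type: Im(Z) = 670.3 ⇒ lagging (phase φ = 72.3°).

PF = 0.3041 (lagging, φ = 72.3°)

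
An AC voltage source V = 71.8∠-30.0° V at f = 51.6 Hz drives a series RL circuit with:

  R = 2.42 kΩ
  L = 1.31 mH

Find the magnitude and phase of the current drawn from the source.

Step 1 — Angular frequency: ω = 2π·f = 2π·51.6 = 324.2 rad/s.
Step 2 — Component impedances:
  R: Z = R = 2420 Ω
  L: Z = jωL = j·324.2·0.00131 = 0 + j0.4247 Ω
Step 3 — Series combination: Z_total = R + L = 2420 + j0.4247 Ω = 2420∠0.0° Ω.
Step 4 — Source phasor: V = 71.8∠-30.0° V = 62.18 - j35.9 V.
Step 5 — Ohm's law: I = V / Z_total = (62.18 - j35.9) / (2420 + j0.4247) = 0.02569 - j0.01484 A.
Step 6 — Convert to polar: |I| = 0.02967 A, ∠I = -30.0°.

I = 0.02967∠-30.0° A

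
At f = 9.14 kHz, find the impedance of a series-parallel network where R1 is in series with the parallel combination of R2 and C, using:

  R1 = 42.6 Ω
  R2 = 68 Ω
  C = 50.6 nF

Step 1 — Angular frequency: ω = 2π·f = 2π·9140 = 5.743e+04 rad/s.
Step 2 — Component impedances:
  R1: Z = R = 42.6 Ω
  R2: Z = R = 68 Ω
  C: Z = 1/(jωC) = -j/(ω·C) = 0 - j344.1 Ω
Step 3 — Parallel branch: R2 || C = 1/(1/R2 + 1/C) = 65.44 - j12.93 Ω.
Step 4 — Series with R1: Z_total = R1 + (R2 || C) = 108 - j12.93 Ω = 108.8∠-6.8° Ω.

Z = 108 - j12.93 Ω = 108.8∠-6.8° Ω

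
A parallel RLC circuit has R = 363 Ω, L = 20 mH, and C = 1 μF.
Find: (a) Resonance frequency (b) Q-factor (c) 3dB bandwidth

Step 1 — Resonance: ω₀ = 1/√(LC) = 1/√(0.02·1e-06) = 7071 rad/s.
Step 2 — f₀ = ω₀/(2π) = 1125 Hz.
Step 3 — Parallel Q: Q = R/(ω₀L) = 363/(7071·0.02) = 2.567.
Step 4 — Bandwidth: Δω = ω₀/Q = 2755 rad/s; BW = Δω/(2π) = 438.4 Hz.

(a) f₀ = 1125 Hz  (b) Q = 2.567  (c) BW = 438.4 Hz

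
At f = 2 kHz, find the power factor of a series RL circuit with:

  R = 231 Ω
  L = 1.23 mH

Step 1 — Angular frequency: ω = 2π·f = 2π·2000 = 1.257e+04 rad/s.
Step 2 — Component impedances:
  R: Z = R = 231 Ω
  L: Z = jωL = j·1.257e+04·0.00123 = 0 + j15.46 Ω
Step 3 — Series combination: Z_total = R + L = 231 + j15.46 Ω = 231.5∠3.8° Ω.
Step 4 — Power factor: PF = cos(φ) = Re(Z)/|Z| = 231/231.5 = 0.9978.
Step 5 — Type: Im(Z) = 15.46 ⇒ lagging (phase φ = 3.8°).

PF = 0.9978 (lagging, φ = 3.8°)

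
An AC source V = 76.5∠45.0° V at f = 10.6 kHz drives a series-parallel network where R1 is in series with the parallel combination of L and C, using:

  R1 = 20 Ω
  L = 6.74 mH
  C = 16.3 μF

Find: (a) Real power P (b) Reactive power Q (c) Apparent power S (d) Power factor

Step 1 — Angular frequency: ω = 2π·f = 2π·1.06e+04 = 6.66e+04 rad/s.
Step 2 — Component impedances:
  R1: Z = R = 20 Ω
  L: Z = jωL = j·6.66e+04·0.00674 = 0 + j448.9 Ω
  C: Z = 1/(jωC) = -j/(ω·C) = 0 - j0.9211 Ω
Step 3 — Parallel branch: L || C = 1/(1/L + 1/C) = 0 - j0.923 Ω.
Step 4 — Series with R1: Z_total = R1 + (L || C) = 20 - j0.923 Ω = 20.02∠-2.6° Ω.
Step 5 — Source phasor: V = 76.5∠45.0° V = 54.09 + j54.09 V.
Step 6 — Current: I = V / Z = 2.574 + j2.823 A = 3.821∠47.6° A.
Step 7 — Complex power: S = V·I* = 292 - j13.48 VA.
Step 8 — Real power: P = Re(S) = 292 W.
Step 9 — Reactive power: Q = Im(S) = -13.48 VAR.
Step 10 — Apparent power: |S| = 292.3 VA.
Step 11 — Power factor: PF = P/|S| = 0.9989 (leading).

(a) P = 292 W  (b) Q = -13.48 VAR  (c) S = 292.3 VA  (d) PF = 0.9989 (leading)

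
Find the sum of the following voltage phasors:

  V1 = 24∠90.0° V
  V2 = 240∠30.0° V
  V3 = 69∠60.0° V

Step 1 — Convert each phasor to rectangular form:
  V1 = 24·(cos(90.0°) + j·sin(90.0°)) = 0 + j24 V
  V2 = 240·(cos(30.0°) + j·sin(30.0°)) = 207.8 + j120 V
  V3 = 69·(cos(60.0°) + j·sin(60.0°)) = 34.5 + j59.76 V
Step 2 — Sum components: V_total = 242.3 + j203.8 V.
Step 3 — Convert to polar: |V_total| = 316.6 V, ∠V_total = 40.1°.

V_total = 316.6∠40.1° V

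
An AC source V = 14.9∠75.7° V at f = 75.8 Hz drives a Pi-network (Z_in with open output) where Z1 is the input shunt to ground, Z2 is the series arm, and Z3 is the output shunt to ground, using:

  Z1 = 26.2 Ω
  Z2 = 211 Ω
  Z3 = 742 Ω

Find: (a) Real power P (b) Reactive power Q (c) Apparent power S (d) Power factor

Step 1 — Angular frequency: ω = 2π·f = 2π·75.8 = 476.3 rad/s.
Step 2 — Component impedances:
  Z1: Z = R = 26.2 Ω
  Z2: Z = R = 211 Ω
  Z3: Z = R = 742 Ω
Step 3 — With open output, the series arm Z2 and the output shunt Z3 appear in series to ground: Z2 + Z3 = 953 Ω.
Step 4 — Parallel with input shunt Z1: Z_in = Z1 || (Z2 + Z3) = 25.5 Ω = 25.5∠0.0° Ω.
Step 5 — Source phasor: V = 14.9∠75.7° V = 3.68 + j14.44 V.
Step 6 — Current: I = V / Z = 0.1443 + j0.5662 A = 0.5843∠75.7° A.
Step 7 — Complex power: S = V·I* = 8.707 VA.
Step 8 — Real power: P = Re(S) = 8.707 W.
Step 9 — Reactive power: Q = Im(S) = 0 VAR.
Step 10 — Apparent power: |S| = 8.707 VA.
Step 11 — Power factor: PF = P/|S| = 1 (unity).

(a) P = 8.707 W  (b) Q = 0 VAR  (c) S = 8.707 VA  (d) PF = 1 (unity)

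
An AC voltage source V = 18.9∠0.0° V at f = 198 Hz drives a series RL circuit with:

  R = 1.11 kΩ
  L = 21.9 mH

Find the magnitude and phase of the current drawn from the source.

Step 1 — Angular frequency: ω = 2π·f = 2π·198 = 1244 rad/s.
Step 2 — Component impedances:
  R: Z = R = 1110 Ω
  L: Z = jωL = j·1244·0.0219 = 0 + j27.25 Ω
Step 3 — Series combination: Z_total = R + L = 1110 + j27.25 Ω = 1110∠1.4° Ω.
Step 4 — Source phasor: V = 18.9∠0.0° V = 18.9 V.
Step 5 — Ohm's law: I = V / Z_total = (18.9) / (1110 + j27.25) = 0.01702 - j0.0004177 A.
Step 6 — Convert to polar: |I| = 0.01702 A, ∠I = -1.4°.

I = 0.01702∠-1.4° A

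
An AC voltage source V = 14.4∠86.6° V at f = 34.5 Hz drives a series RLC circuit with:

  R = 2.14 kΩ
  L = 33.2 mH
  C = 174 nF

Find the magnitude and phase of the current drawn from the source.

Step 1 — Angular frequency: ω = 2π·f = 2π·34.5 = 216.8 rad/s.
Step 2 — Component impedances:
  R: Z = R = 2140 Ω
  L: Z = jωL = j·216.8·0.0332 = 0 + j7.197 Ω
  C: Z = 1/(jωC) = -j/(ω·C) = 0 - j2.651e+04 Ω
Step 3 — Series combination: Z_total = R + L + C = 2140 - j2.651e+04 Ω = 2.659e+04∠-85.4° Ω.
Step 4 — Source phasor: V = 14.4∠86.6° V = 0.854 + j14.37 V.
Step 5 — Ohm's law: I = V / Z_total = (0.854 + j14.37) / (2140 - j2.651e+04) = -0.0005362 + j7.551e-05 A.
Step 6 — Convert to polar: |I| = 0.0005415 A, ∠I = 172.0°.

I = 0.0005415∠172.0° A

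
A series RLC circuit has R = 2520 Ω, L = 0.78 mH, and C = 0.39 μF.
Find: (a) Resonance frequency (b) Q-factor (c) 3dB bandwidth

Step 1 — Resonance: ω₀ = 1/√(LC) = 1/√(0.00078·3.9e-07) = 5.734e+04 rad/s.
Step 2 — f₀ = ω₀/(2π) = 9125 Hz.
Step 3 — Series Q: Q = ω₀L/R = 5.734e+04·0.00078/2520 = 0.01775.
Step 4 — Bandwidth: Δω = ω₀/Q = 3.231e+06 rad/s; BW = Δω/(2π) = 5.142e+05 Hz.

(a) f₀ = 9125 Hz  (b) Q = 0.01775  (c) BW = 5.142e+05 Hz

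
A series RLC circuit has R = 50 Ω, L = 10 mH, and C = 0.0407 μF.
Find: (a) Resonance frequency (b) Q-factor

Step 1 — Resonance condition Im(Z)=0 gives ω₀ = 1/√(LC).
Step 2 — ω₀ = 1/√(0.01·4.07e-08) = 4.957e+04 rad/s.
Step 3 — f₀ = ω₀/(2π) = 7889 Hz.
Step 4 — Series Q: Q = ω₀L/R = 4.957e+04·0.01/50 = 9.914.

(a) f₀ = 7889 Hz  (b) Q = 9.914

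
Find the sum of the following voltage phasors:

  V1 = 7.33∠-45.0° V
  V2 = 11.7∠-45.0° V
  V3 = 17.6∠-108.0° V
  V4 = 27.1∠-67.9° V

Step 1 — Convert each phasor to rectangular form:
  V1 = 7.33·(cos(-45.0°) + j·sin(-45.0°)) = 5.183 - j5.183 V
  V2 = 11.7·(cos(-45.0°) + j·sin(-45.0°)) = 8.273 - j8.273 V
  V3 = 17.6·(cos(-108.0°) + j·sin(-108.0°)) = -5.439 - j16.74 V
  V4 = 27.1·(cos(-67.9°) + j·sin(-67.9°)) = 10.2 - j25.11 V
Step 2 — Sum components: V_total = 18.21 - j55.3 V.
Step 3 — Convert to polar: |V_total| = 58.23 V, ∠V_total = -71.8°.

V_total = 58.23∠-71.8° V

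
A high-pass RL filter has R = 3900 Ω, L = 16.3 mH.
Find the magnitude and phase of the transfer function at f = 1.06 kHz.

Step 1 — Angular frequency: ω = 2π·1060 = 6660 rad/s.
Step 2 — Transfer function: H(jω) = jωL/(R + jωL).
Step 3 — Numerator jωL = j·108.6; denominator R + jωL = 3900 + j108.6.
Step 4 — H = 0.0007742 + j0.02781.
Step 5 — Magnitude: |H| = 0.02783 (-31.1 dB); phase: φ = 88.4°.

|H| = 0.02783 (-31.1 dB), φ = 88.4°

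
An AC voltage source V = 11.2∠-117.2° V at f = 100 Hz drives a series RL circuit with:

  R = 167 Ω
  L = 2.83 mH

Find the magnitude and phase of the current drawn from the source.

Step 1 — Angular frequency: ω = 2π·f = 2π·100 = 628.3 rad/s.
Step 2 — Component impedances:
  R: Z = R = 167 Ω
  L: Z = jωL = j·628.3·0.00283 = 0 + j1.778 Ω
Step 3 — Series combination: Z_total = R + L = 167 + j1.778 Ω = 167∠0.6° Ω.
Step 4 — Source phasor: V = 11.2∠-117.2° V = -5.119 - j9.961 V.
Step 5 — Ohm's law: I = V / Z_total = (-5.119 - j9.961) / (167 + j1.778) = -0.03129 - j0.05932 A.
Step 6 — Convert to polar: |I| = 0.06706 A, ∠I = -117.8°.

I = 0.06706∠-117.8° A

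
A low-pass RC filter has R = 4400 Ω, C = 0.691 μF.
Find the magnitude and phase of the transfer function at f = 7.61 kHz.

Step 1 — Angular frequency: ω = 2π·7610 = 4.782e+04 rad/s.
Step 2 — Transfer function: H(jω) = 1/(1 + jωRC).
Step 3 — Denominator: 1 + jωRC = 1 + j·4.782e+04·4400·6.91e-07 = 1 + j145.4.
Step 4 — H = 4.731e-05 - j0.006878.
Step 5 — Magnitude: |H| = 0.006879 (-43.3 dB); phase: φ = -89.6°.

|H| = 0.006879 (-43.3 dB), φ = -89.6°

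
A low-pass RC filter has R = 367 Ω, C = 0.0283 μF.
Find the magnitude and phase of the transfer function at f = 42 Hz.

Step 1 — Angular frequency: ω = 2π·42 = 263.9 rad/s.
Step 2 — Transfer function: H(jω) = 1/(1 + jωRC).
Step 3 — Denominator: 1 + jωRC = 1 + j·263.9·367·2.83e-08 = 1 + j0.002741.
Step 4 — H = 1 - j0.002741.
Step 5 — Magnitude: |H| = 1 (-0.0 dB); phase: φ = -0.2°.

|H| = 1 (-0.0 dB), φ = -0.2°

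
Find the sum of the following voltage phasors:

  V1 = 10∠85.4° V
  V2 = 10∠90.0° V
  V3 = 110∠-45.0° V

Step 1 — Convert each phasor to rectangular form:
  V1 = 10·(cos(85.4°) + j·sin(85.4°)) = 0.802 + j9.968 V
  V2 = 10·(cos(90.0°) + j·sin(90.0°)) = 0 + j10 V
  V3 = 110·(cos(-45.0°) + j·sin(-45.0°)) = 77.78 - j77.78 V
Step 2 — Sum components: V_total = 78.58 - j57.81 V.
Step 3 — Convert to polar: |V_total| = 97.56 V, ∠V_total = -36.3°.

V_total = 97.56∠-36.3° V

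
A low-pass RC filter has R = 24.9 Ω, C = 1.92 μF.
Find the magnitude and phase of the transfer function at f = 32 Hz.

Step 1 — Angular frequency: ω = 2π·32 = 201.1 rad/s.
Step 2 — Transfer function: H(jω) = 1/(1 + jωRC).
Step 3 — Denominator: 1 + jωRC = 1 + j·201.1·24.9·1.92e-06 = 1 + j0.009612.
Step 4 — H = 0.9999 - j0.009611.
Step 5 — Magnitude: |H| = 1 (-0.0 dB); phase: φ = -0.6°.

|H| = 1 (-0.0 dB), φ = -0.6°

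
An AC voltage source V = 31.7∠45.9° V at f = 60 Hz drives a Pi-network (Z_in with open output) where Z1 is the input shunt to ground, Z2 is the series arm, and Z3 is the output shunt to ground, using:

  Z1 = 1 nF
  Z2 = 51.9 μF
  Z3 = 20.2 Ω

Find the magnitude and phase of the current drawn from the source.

Step 1 — Angular frequency: ω = 2π·f = 2π·60 = 377 rad/s.
Step 2 — Component impedances:
  Z1: Z = 1/(jωC) = -j/(ω·C) = 0 - j2.653e+06 Ω
  Z2: Z = 1/(jωC) = -j/(ω·C) = 0 - j51.11 Ω
  Z3: Z = R = 20.2 Ω
Step 3 — With open output, the series arm Z2 and the output shunt Z3 appear in series to ground: Z2 + Z3 = 20.2 - j51.11 Ω.
Step 4 — Parallel with input shunt Z1: Z_in = Z1 || (Z2 + Z3) = 20.2 - j51.11 Ω = 54.96∠-68.4° Ω.
Step 5 — Source phasor: V = 31.7∠45.9° V = 22.06 + j22.76 V.
Step 6 — Ohm's law: I = V / Z_total = (22.06 + j22.76) / (20.2 - j51.11) = -0.2377 + j0.5256 A.
Step 7 — Convert to polar: |I| = 0.5768 A, ∠I = 114.3°.

I = 0.5768∠114.3° A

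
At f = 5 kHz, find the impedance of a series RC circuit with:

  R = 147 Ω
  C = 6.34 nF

Step 1 — Angular frequency: ω = 2π·f = 2π·5000 = 3.142e+04 rad/s.
Step 2 — Component impedances:
  R: Z = R = 147 Ω
  C: Z = 1/(jωC) = -j/(ω·C) = 0 - j5021 Ω
Step 3 — Series combination: Z_total = R + C = 147 - j5021 Ω = 5023∠-88.3° Ω.

Z = 147 - j5021 Ω = 5023∠-88.3° Ω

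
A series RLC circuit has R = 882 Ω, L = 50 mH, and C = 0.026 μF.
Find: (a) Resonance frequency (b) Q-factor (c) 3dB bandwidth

Step 1 — Resonance: ω₀ = 1/√(LC) = 1/√(0.05·2.6e-08) = 2.774e+04 rad/s.
Step 2 — f₀ = ω₀/(2π) = 4414 Hz.
Step 3 — Series Q: Q = ω₀L/R = 2.774e+04·0.05/882 = 1.572.
Step 4 — Bandwidth: Δω = ω₀/Q = 1.764e+04 rad/s; BW = Δω/(2π) = 2807 Hz.

(a) f₀ = 4414 Hz  (b) Q = 1.572  (c) BW = 2807 Hz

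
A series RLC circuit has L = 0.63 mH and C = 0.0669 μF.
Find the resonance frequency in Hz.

Step 1 — Resonance condition Im(Z)=0 gives ω₀ = 1/√(LC).
Step 2 — ω₀ = 1/√(0.00063·6.69e-08) = 1.54e+05 rad/s.
Step 3 — f₀ = ω₀/(2π) = 2.452e+04 Hz.

f₀ = 2.452e+04 Hz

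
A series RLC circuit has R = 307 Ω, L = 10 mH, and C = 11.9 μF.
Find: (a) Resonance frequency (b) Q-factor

Step 1 — Resonance condition Im(Z)=0 gives ω₀ = 1/√(LC).
Step 2 — ω₀ = 1/√(0.01·1.19e-05) = 2899 rad/s.
Step 3 — f₀ = ω₀/(2π) = 461.4 Hz.
Step 4 — Series Q: Q = ω₀L/R = 2899·0.01/307 = 0.09443.

(a) f₀ = 461.4 Hz  (b) Q = 0.09443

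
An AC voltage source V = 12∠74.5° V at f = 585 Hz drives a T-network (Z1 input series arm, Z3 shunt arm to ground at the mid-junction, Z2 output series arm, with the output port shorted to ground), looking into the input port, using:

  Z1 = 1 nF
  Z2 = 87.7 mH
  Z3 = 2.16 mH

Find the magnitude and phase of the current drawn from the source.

Step 1 — Angular frequency: ω = 2π·f = 2π·585 = 3676 rad/s.
Step 2 — Component impedances:
  Z1: Z = 1/(jωC) = -j/(ω·C) = 0 - j2.721e+05 Ω
  Z2: Z = jωL = j·3676·0.0877 = 0 + j322.4 Ω
  Z3: Z = jωL = j·3676·0.00216 = 0 + j7.939 Ω
Step 3 — With the output port shorted to ground, the output series arm Z2 runs from the junction to ground; the shunt arm Z3 also runs from the junction to ground. They appear in parallel: Z3 || Z2 = 0 + j7.749 Ω.
Step 4 — Series with input arm Z1: Z_in = Z1 + (Z3 || Z2) = 0 - j2.721e+05 Ω = 2.721e+05∠-90.0° Ω.
Step 5 — Source phasor: V = 12∠74.5° V = 3.207 + j11.56 V.
Step 6 — Ohm's law: I = V / Z_total = (3.207 + j11.56) / (0 - j2.721e+05) = -4.25e-05 + j1.179e-05 A.
Step 7 — Convert to polar: |I| = 4.411e-05 A, ∠I = 164.5°.

I = 4.411e-05∠164.5° A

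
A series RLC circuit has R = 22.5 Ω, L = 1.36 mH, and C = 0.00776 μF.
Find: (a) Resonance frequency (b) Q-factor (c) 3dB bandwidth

Step 1 — Resonance: ω₀ = 1/√(LC) = 1/√(0.00136·7.76e-09) = 3.078e+05 rad/s.
Step 2 — f₀ = ω₀/(2π) = 4.899e+04 Hz.
Step 3 — Series Q: Q = ω₀L/R = 3.078e+05·0.00136/22.5 = 18.61.
Step 4 — Bandwidth: Δω = ω₀/Q = 1.654e+04 rad/s; BW = Δω/(2π) = 2633 Hz.

(a) f₀ = 4.899e+04 Hz  (b) Q = 18.61  (c) BW = 2633 Hz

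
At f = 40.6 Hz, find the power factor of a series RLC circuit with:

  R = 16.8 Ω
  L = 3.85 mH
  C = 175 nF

Step 1 — Angular frequency: ω = 2π·f = 2π·40.6 = 255.1 rad/s.
Step 2 — Component impedances:
  R: Z = R = 16.8 Ω
  L: Z = jωL = j·255.1·0.00385 = 0 + j0.9821 Ω
  C: Z = 1/(jωC) = -j/(ω·C) = 0 - j2.24e+04 Ω
Step 3 — Series combination: Z_total = R + L + C = 16.8 - j2.24e+04 Ω = 2.24e+04∠-90.0° Ω.
Step 4 — Power factor: PF = cos(φ) = Re(Z)/|Z| = 16.8/2.24e+04 = 0.00075.
Step 5 — Type: Im(Z) = -2.24e+04 ⇒ leading (phase φ = -90.0°).

PF = 0.00075 (leading, φ = -90.0°)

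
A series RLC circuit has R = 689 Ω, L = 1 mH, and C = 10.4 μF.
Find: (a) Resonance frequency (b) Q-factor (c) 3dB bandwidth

Step 1 — Resonance: ω₀ = 1/√(LC) = 1/√(0.001·1.04e-05) = 9806 rad/s.
Step 2 — f₀ = ω₀/(2π) = 1561 Hz.
Step 3 — Series Q: Q = ω₀L/R = 9806·0.001/689 = 0.01423.
Step 4 — Bandwidth: Δω = ω₀/Q = 6.89e+05 rad/s; BW = Δω/(2π) = 1.097e+05 Hz.

(a) f₀ = 1561 Hz  (b) Q = 0.01423  (c) BW = 1.097e+05 Hz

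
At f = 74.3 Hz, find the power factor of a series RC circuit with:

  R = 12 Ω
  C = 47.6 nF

Step 1 — Angular frequency: ω = 2π·f = 2π·74.3 = 466.8 rad/s.
Step 2 — Component impedances:
  R: Z = R = 12 Ω
  C: Z = 1/(jωC) = -j/(ω·C) = 0 - j4.5e+04 Ω
Step 3 — Series combination: Z_total = R + C = 12 - j4.5e+04 Ω = 4.5e+04∠-90.0° Ω.
Step 4 — Power factor: PF = cos(φ) = Re(Z)/|Z| = 12/4.5e+04 = 0.0002667.
Step 5 — Type: Im(Z) = -4.5e+04 ⇒ leading (phase φ = -90.0°).

PF = 0.0002667 (leading, φ = -90.0°)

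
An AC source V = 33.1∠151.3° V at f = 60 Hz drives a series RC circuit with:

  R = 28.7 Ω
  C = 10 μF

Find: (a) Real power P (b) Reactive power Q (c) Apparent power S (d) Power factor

Step 1 — Angular frequency: ω = 2π·f = 2π·60 = 377 rad/s.
Step 2 — Component impedances:
  R: Z = R = 28.7 Ω
  C: Z = 1/(jωC) = -j/(ω·C) = 0 - j265.3 Ω
Step 3 — Series combination: Z_total = R + C = 28.7 - j265.3 Ω = 266.8∠-83.8° Ω.
Step 4 — Source phasor: V = 33.1∠151.3° V = -29.03 + j15.9 V.
Step 5 — Current: I = V / Z = -0.07094 - j0.1018 A = 0.1241∠-124.9° A.
Step 6 — Complex power: S = V·I* = 0.4417 - j4.083 VA.
Step 7 — Real power: P = Re(S) = 0.4417 W.
Step 8 — Reactive power: Q = Im(S) = -4.083 VAR.
Step 9 — Apparent power: |S| = 4.106 VA.
Step 10 — Power factor: PF = P/|S| = 0.1076 (leading).

(a) P = 0.4417 W  (b) Q = -4.083 VAR  (c) S = 4.106 VA  (d) PF = 0.1076 (leading)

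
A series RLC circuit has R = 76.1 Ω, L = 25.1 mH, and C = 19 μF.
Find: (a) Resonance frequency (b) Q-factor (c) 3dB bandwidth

Step 1 — Resonance: ω₀ = 1/√(LC) = 1/√(0.0251·1.9e-05) = 1448 rad/s.
Step 2 — f₀ = ω₀/(2π) = 230.5 Hz.
Step 3 — Series Q: Q = ω₀L/R = 1448·0.0251/76.1 = 0.4776.
Step 4 — Bandwidth: Δω = ω₀/Q = 3032 rad/s; BW = Δω/(2π) = 482.5 Hz.

(a) f₀ = 230.5 Hz  (b) Q = 0.4776  (c) BW = 482.5 Hz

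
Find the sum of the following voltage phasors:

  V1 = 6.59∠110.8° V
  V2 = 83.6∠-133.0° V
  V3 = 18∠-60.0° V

Step 1 — Convert each phasor to rectangular form:
  V1 = 6.59·(cos(110.8°) + j·sin(110.8°)) = -2.34 + j6.161 V
  V2 = 83.6·(cos(-133.0°) + j·sin(-133.0°)) = -57.02 - j61.14 V
  V3 = 18·(cos(-60.0°) + j·sin(-60.0°)) = 9 - j15.59 V
Step 2 — Sum components: V_total = -50.36 - j70.57 V.
Step 3 — Convert to polar: |V_total| = 86.69 V, ∠V_total = -125.5°.

V_total = 86.69∠-125.5° V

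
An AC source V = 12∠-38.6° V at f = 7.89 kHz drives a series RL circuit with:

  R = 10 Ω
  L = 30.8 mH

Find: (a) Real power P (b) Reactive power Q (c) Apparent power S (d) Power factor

Step 1 — Angular frequency: ω = 2π·f = 2π·7890 = 4.957e+04 rad/s.
Step 2 — Component impedances:
  R: Z = R = 10 Ω
  L: Z = jωL = j·4.957e+04·0.0308 = 0 + j1527 Ω
Step 3 — Series combination: Z_total = R + L = 10 + j1527 Ω = 1527∠89.6° Ω.
Step 4 — Source phasor: V = 12∠-38.6° V = 9.378 - j7.487 V.
Step 5 — Current: I = V / Z = -0.004863 - j0.006174 A = 0.007859∠-128.2° A.
Step 6 — Complex power: S = V·I* = 0.0006176 + j0.09431 VA.
Step 7 — Real power: P = Re(S) = 0.0006176 W.
Step 8 — Reactive power: Q = Im(S) = 0.09431 VAR.
Step 9 — Apparent power: |S| = 0.09431 VA.
Step 10 — Power factor: PF = P/|S| = 0.006549 (lagging).

(a) P = 0.0006176 W  (b) Q = 0.09431 VAR  (c) S = 0.09431 VA  (d) PF = 0.006549 (lagging)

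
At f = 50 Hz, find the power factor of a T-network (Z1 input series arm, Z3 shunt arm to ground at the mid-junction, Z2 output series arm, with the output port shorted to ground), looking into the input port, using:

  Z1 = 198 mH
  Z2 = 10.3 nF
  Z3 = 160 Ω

Step 1 — Angular frequency: ω = 2π·f = 2π·50 = 314.2 rad/s.
Step 2 — Component impedances:
  Z1: Z = jωL = j·314.2·0.198 = 0 + j62.2 Ω
  Z2: Z = 1/(jωC) = -j/(ω·C) = 0 - j3.09e+05 Ω
  Z3: Z = R = 160 Ω
Step 3 — With the output port shorted to ground, the output series arm Z2 runs from the junction to ground; the shunt arm Z3 also runs from the junction to ground. They appear in parallel: Z3 || Z2 = 160 - j0.08284 Ω.
Step 4 — Series with input arm Z1: Z_in = Z1 + (Z3 || Z2) = 160 + j62.12 Ω = 171.6∠21.2° Ω.
Step 5 — Power factor: PF = cos(φ) = Re(Z)/|Z| = 160/171.64 = 0.9322.
Step 6 — Type: Im(Z) = 62.12 ⇒ lagging (phase φ = 21.2°).

PF = 0.9322 (lagging, φ = 21.2°)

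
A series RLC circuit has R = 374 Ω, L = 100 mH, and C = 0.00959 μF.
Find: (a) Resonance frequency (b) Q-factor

Step 1 — Resonance condition Im(Z)=0 gives ω₀ = 1/√(LC).
Step 2 — ω₀ = 1/√(0.1·9.59e-09) = 3.229e+04 rad/s.
Step 3 — f₀ = ω₀/(2π) = 5139 Hz.
Step 4 — Series Q: Q = ω₀L/R = 3.229e+04·0.1/374 = 8.634.

(a) f₀ = 5139 Hz  (b) Q = 8.634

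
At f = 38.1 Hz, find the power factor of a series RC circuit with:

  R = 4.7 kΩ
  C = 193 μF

Step 1 — Angular frequency: ω = 2π·f = 2π·38.1 = 239.4 rad/s.
Step 2 — Component impedances:
  R: Z = R = 4700 Ω
  C: Z = 1/(jωC) = -j/(ω·C) = 0 - j21.64 Ω
Step 3 — Series combination: Z_total = R + C = 4700 - j21.64 Ω = 4700∠-0.3° Ω.
Step 4 — Power factor: PF = cos(φ) = Re(Z)/|Z| = 4700/4700 = 1.
Step 5 — Type: Im(Z) = -21.64 ⇒ leading (phase φ = -0.3°).

PF = 1 (leading, φ = -0.3°)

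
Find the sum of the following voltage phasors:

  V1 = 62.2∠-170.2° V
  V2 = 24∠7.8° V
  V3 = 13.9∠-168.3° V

Step 1 — Convert each phasor to rectangular form:
  V1 = 62.2·(cos(-170.2°) + j·sin(-170.2°)) = -61.29 - j10.59 V
  V2 = 24·(cos(7.8°) + j·sin(7.8°)) = 23.78 + j3.257 V
  V3 = 13.9·(cos(-168.3°) + j·sin(-168.3°)) = -13.61 - j2.819 V
Step 2 — Sum components: V_total = -51.13 - j10.15 V.
Step 3 — Convert to polar: |V_total| = 52.12 V, ∠V_total = -168.8°.

V_total = 52.12∠-168.8° V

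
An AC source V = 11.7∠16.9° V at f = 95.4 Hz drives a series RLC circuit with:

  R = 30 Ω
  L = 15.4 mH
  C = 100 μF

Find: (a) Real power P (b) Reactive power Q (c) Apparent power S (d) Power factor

Step 1 — Angular frequency: ω = 2π·f = 2π·95.4 = 599.4 rad/s.
Step 2 — Component impedances:
  R: Z = R = 30 Ω
  L: Z = jωL = j·599.4·0.0154 = 0 + j9.231 Ω
  C: Z = 1/(jωC) = -j/(ω·C) = 0 - j16.68 Ω
Step 3 — Series combination: Z_total = R + L + C = 30 - j7.452 Ω = 30.91∠-13.9° Ω.
Step 4 — Source phasor: V = 11.7∠16.9° V = 11.19 + j3.401 V.
Step 5 — Current: I = V / Z = 0.3249 + j0.1941 A = 0.3785∠30.8° A.
Step 6 — Complex power: S = V·I* = 4.298 - j1.068 VA.
Step 7 — Real power: P = Re(S) = 4.298 W.
Step 8 — Reactive power: Q = Im(S) = -1.068 VAR.
Step 9 — Apparent power: |S| = 4.428 VA.
Step 10 — Power factor: PF = P/|S| = 0.9705 (leading).

(a) P = 4.298 W  (b) Q = -1.068 VAR  (c) S = 4.428 VA  (d) PF = 0.9705 (leading)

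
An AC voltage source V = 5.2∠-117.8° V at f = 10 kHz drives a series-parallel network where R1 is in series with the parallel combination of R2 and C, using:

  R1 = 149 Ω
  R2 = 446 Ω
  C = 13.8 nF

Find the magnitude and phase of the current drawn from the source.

Step 1 — Angular frequency: ω = 2π·f = 2π·1e+04 = 6.283e+04 rad/s.
Step 2 — Component impedances:
  R1: Z = R = 149 Ω
  R2: Z = R = 446 Ω
  C: Z = 1/(jωC) = -j/(ω·C) = 0 - j1153 Ω
Step 3 — Parallel branch: R2 || C = 1/(1/R2 + 1/C) = 388 - j150 Ω.
Step 4 — Series with R1: Z_total = R1 + (R2 || C) = 537 - j150 Ω = 557.5∠-15.6° Ω.
Step 5 — Source phasor: V = 5.2∠-117.8° V = -2.425 - j4.6 V.
Step 6 — Ohm's law: I = V / Z_total = (-2.425 - j4.6) / (537 - j150) = -0.001969 - j0.009116 A.
Step 7 — Convert to polar: |I| = 0.009327 A, ∠I = -102.2°.

I = 0.009327∠-102.2° A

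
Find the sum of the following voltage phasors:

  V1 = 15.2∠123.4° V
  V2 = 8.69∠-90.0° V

Step 1 — Convert each phasor to rectangular form:
  V1 = 15.2·(cos(123.4°) + j·sin(123.4°)) = -8.367 + j12.69 V
  V2 = 8.69·(cos(-90.0°) + j·sin(-90.0°)) = 0 - j8.69 V
Step 2 — Sum components: V_total = -8.367 + j4 V.
Step 3 — Convert to polar: |V_total| = 9.274 V, ∠V_total = 154.5°.

V_total = 9.274∠154.5° V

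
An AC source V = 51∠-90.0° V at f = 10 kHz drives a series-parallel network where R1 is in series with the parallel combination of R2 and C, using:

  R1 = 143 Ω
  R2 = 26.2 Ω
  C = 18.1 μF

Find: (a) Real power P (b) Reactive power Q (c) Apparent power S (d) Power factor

Step 1 — Angular frequency: ω = 2π·f = 2π·1e+04 = 6.283e+04 rad/s.
Step 2 — Component impedances:
  R1: Z = R = 143 Ω
  R2: Z = R = 26.2 Ω
  C: Z = 1/(jωC) = -j/(ω·C) = 0 - j0.8793 Ω
Step 3 — Parallel branch: R2 || C = 1/(1/R2 + 1/C) = 0.02948 - j0.8783 Ω.
Step 4 — Series with R1: Z_total = R1 + (R2 || C) = 143 - j0.8783 Ω = 143∠-0.4° Ω.
Step 5 — Source phasor: V = 51∠-90.0° V = 0 - j51 V.
Step 6 — Current: I = V / Z = 0.00219 - j0.3566 A = 0.3566∠-89.6° A.
Step 7 — Complex power: S = V·I* = 18.18 - j0.1117 VA.
Step 8 — Real power: P = Re(S) = 18.18 W.
Step 9 — Reactive power: Q = Im(S) = -0.1117 VAR.
Step 10 — Apparent power: |S| = 18.18 VA.
Step 11 — Power factor: PF = P/|S| = 1 (leading).

(a) P = 18.18 W  (b) Q = -0.1117 VAR  (c) S = 18.18 VA  (d) PF = 1 (leading)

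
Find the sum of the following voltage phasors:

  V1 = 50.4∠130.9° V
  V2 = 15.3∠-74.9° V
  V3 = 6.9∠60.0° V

Step 1 — Convert each phasor to rectangular form:
  V1 = 50.4·(cos(130.9°) + j·sin(130.9°)) = -33 + j38.1 V
  V2 = 15.3·(cos(-74.9°) + j·sin(-74.9°)) = 3.986 - j14.77 V
  V3 = 6.9·(cos(60.0°) + j·sin(60.0°)) = 3.45 + j5.976 V
Step 2 — Sum components: V_total = -25.56 + j29.3 V.
Step 3 — Convert to polar: |V_total| = 38.88 V, ∠V_total = 131.1°.

V_total = 38.88∠131.1° V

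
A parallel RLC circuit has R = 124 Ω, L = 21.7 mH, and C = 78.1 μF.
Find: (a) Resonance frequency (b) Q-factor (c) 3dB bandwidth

Step 1 — Resonance: ω₀ = 1/√(LC) = 1/√(0.0217·7.81e-05) = 768.1 rad/s.
Step 2 — f₀ = ω₀/(2π) = 122.3 Hz.
Step 3 — Parallel Q: Q = R/(ω₀L) = 124/(768.1·0.0217) = 7.439.
Step 4 — Bandwidth: Δω = ω₀/Q = 103.3 rad/s; BW = Δω/(2π) = 16.43 Hz.

(a) f₀ = 122.3 Hz  (b) Q = 7.439  (c) BW = 16.43 Hz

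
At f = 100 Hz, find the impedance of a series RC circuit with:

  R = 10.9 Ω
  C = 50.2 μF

Step 1 — Angular frequency: ω = 2π·f = 2π·100 = 628.3 rad/s.
Step 2 — Component impedances:
  R: Z = R = 10.9 Ω
  C: Z = 1/(jωC) = -j/(ω·C) = 0 - j31.7 Ω
Step 3 — Series combination: Z_total = R + C = 10.9 - j31.7 Ω = 33.53∠-71.0° Ω.

Z = 10.9 - j31.7 Ω = 33.53∠-71.0° Ω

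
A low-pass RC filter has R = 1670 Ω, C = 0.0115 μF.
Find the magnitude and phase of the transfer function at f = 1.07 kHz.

Step 1 — Angular frequency: ω = 2π·1070 = 6723 rad/s.
Step 2 — Transfer function: H(jω) = 1/(1 + jωRC).
Step 3 — Denominator: 1 + jωRC = 1 + j·6723·1670·1.15e-08 = 1 + j0.1291.
Step 4 — H = 0.9836 - j0.127.
Step 5 — Magnitude: |H| = 0.9918 (-0.1 dB); phase: φ = -7.4°.

|H| = 0.9918 (-0.1 dB), φ = -7.4°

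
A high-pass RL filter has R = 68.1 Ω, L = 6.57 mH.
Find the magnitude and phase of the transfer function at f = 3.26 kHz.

Step 1 — Angular frequency: ω = 2π·3260 = 2.048e+04 rad/s.
Step 2 — Transfer function: H(jω) = jωL/(R + jωL).
Step 3 — Numerator jωL = j·134.6; denominator R + jωL = 68.1 + j134.6.
Step 4 — H = 0.7961 + j0.4029.
Step 5 — Magnitude: |H| = 0.8923 (-1.0 dB); phase: φ = 26.8°.

|H| = 0.8923 (-1.0 dB), φ = 26.8°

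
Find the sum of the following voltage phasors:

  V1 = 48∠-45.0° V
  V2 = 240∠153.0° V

Step 1 — Convert each phasor to rectangular form:
  V1 = 48·(cos(-45.0°) + j·sin(-45.0°)) = 33.94 - j33.94 V
  V2 = 240·(cos(153.0°) + j·sin(153.0°)) = -213.8 + j109 V
Step 2 — Sum components: V_total = -179.9 + j75.02 V.
Step 3 — Convert to polar: |V_total| = 194.9 V, ∠V_total = 157.4°.

V_total = 194.9∠157.4° V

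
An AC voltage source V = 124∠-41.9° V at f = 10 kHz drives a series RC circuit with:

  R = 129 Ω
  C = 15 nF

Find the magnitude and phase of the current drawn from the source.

Step 1 — Angular frequency: ω = 2π·f = 2π·1e+04 = 6.283e+04 rad/s.
Step 2 — Component impedances:
  R: Z = R = 129 Ω
  C: Z = 1/(jωC) = -j/(ω·C) = 0 - j1061 Ω
Step 3 — Series combination: Z_total = R + C = 129 - j1061 Ω = 1069∠-83.1° Ω.
Step 4 — Source phasor: V = 124∠-41.9° V = 92.29 - j82.81 V.
Step 5 — Ohm's law: I = V / Z_total = (92.29 - j82.81) / (129 - j1061) = 0.08733 + j0.07637 A.
Step 6 — Convert to polar: |I| = 0.116 A, ∠I = 41.2°.

I = 0.116∠41.2° A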